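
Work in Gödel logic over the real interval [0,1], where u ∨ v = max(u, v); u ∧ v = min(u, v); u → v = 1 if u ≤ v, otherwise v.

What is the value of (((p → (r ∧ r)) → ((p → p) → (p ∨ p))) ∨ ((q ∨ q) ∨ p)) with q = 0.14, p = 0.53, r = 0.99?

0.53

(r ∧ r) = min(0.99, 0.99) = 0.99
(p → (r ∧ r)): 0.53 ≤ 0.99, so result = 1
(p → p): 0.53 ≤ 0.53, so result = 1
(p ∨ p) = max(0.53, 0.53) = 0.53
((p → p) → (p ∨ p)): 1 > 0.53, so result = 0.53
((p → (r ∧ r)) → ((p → p) → (p ∨ p))): 1 > 0.53, so result = 0.53
(q ∨ q) = max(0.14, 0.14) = 0.14
((q ∨ q) ∨ p) = max(0.14, 0.53) = 0.53
(((p → (r ∧ r)) → ((p → p) → (p ∨ p))) ∨ ((q ∨ q) ∨ p)) = max(0.53, 0.53) = 0.53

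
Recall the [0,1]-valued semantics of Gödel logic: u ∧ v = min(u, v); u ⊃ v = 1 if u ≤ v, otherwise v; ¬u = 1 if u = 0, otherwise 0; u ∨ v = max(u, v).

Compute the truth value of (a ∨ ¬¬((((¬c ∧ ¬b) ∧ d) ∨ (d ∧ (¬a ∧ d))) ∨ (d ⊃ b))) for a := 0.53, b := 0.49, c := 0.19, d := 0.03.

¬c: Gödel ¬ of 0.19 = 0 (operand ≠ 0)
¬b: Gödel ¬ of 0.49 = 0 (operand ≠ 0)
(¬c ∧ ¬b) = min(0, 0) = 0
((¬c ∧ ¬b) ∧ d) = min(0, 0.03) = 0
¬a: Gödel ¬ of 0.53 = 0 (operand ≠ 0)
(¬a ∧ d) = min(0, 0.03) = 0
(d ∧ (¬a ∧ d)) = min(0.03, 0) = 0
(((¬c ∧ ¬b) ∧ d) ∨ (d ∧ (¬a ∧ d))) = max(0, 0) = 0
(d ⊃ b): 0.03 ≤ 0.49, so result = 1
((((¬c ∧ ¬b) ∧ d) ∨ (d ∧ (¬a ∧ d))) ∨ (d ⊃ b)) = max(0, 1) = 1
¬((((¬c ∧ ¬b) ∧ d) ∨ (d ∧ (¬a ∧ d))) ∨ (d ⊃ b)): Gödel ¬ of 1 = 0 (operand ≠ 0)
¬¬((((¬c ∧ ¬b) ∧ d) ∨ (d ∧ (¬a ∧ d))) ∨ (d ⊃ b)): Gödel ¬ of 0 = 1 (operand is 0)
(a ∨ ¬¬((((¬c ∧ ¬b) ∧ d) ∨ (d ∧ (¬a ∧ d))) ∨ (d ⊃ b))) = max(0.53, 1) = 1

1.00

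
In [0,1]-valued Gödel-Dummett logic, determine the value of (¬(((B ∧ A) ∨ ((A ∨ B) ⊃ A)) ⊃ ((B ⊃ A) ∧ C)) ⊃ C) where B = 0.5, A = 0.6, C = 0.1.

1.00

(B ∧ A) = min(0.5, 0.6) = 0.5
(A ∨ B) = max(0.6, 0.5) = 0.6
((A ∨ B) ⊃ A): 0.6 ≤ 0.6, so result = 1
((B ∧ A) ∨ ((A ∨ B) ⊃ A)) = max(0.5, 1) = 1
(B ⊃ A): 0.5 ≤ 0.6, so result = 1
((B ⊃ A) ∧ C) = min(1, 0.1) = 0.1
(((B ∧ A) ∨ ((A ∨ B) ⊃ A)) ⊃ ((B ⊃ A) ∧ C)): 1 > 0.1, so result = 0.1
¬(((B ∧ A) ∨ ((A ∨ B) ⊃ A)) ⊃ ((B ⊃ A) ∧ C)): Gödel ¬ of 0.1 = 0 (operand ≠ 0)
(¬(((B ∧ A) ∨ ((A ∨ B) ⊃ A)) ⊃ ((B ⊃ A) ∧ C)) ⊃ C): 0 ≤ 0.1, so result = 1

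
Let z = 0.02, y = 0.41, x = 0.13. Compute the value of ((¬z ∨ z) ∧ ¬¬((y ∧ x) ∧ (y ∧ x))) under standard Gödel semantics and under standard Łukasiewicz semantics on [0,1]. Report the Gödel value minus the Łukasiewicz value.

Gödel evaluation:
  ¬z: Gödel ¬ of 0.02 = 0 (operand ≠ 0)
  (¬z ∨ z) = max(0, 0.02) = 0.02
  (y ∧ x) = min(0.41, 0.13) = 0.13
  (y ∧ x) = min(0.41, 0.13) = 0.13
  ((y ∧ x) ∧ (y ∧ x)) = min(0.13, 0.13) = 0.13
  ¬((y ∧ x) ∧ (y ∧ x)): Gödel ¬ of 0.13 = 0 (operand ≠ 0)
  ¬¬((y ∧ x) ∧ (y ∧ x)): Gödel ¬ of 0 = 1 (operand is 0)
  ((¬z ∨ z) ∧ ¬¬((y ∧ x) ∧ (y ∧ x))) = min(0.02, 1) = 0.02
  Gödel value = 0.02
Łukasiewicz evaluation:
  ¬z: Łukasiewicz ¬ gives 1 − 0.02 = 0.98
  (¬z ∨ z) = max(0.98, 0.02) = 0.98
  (y ∧ x) = min(0.41, 0.13) = 0.13
  (y ∧ x) = min(0.41, 0.13) = 0.13
  ((y ∧ x) ∧ (y ∧ x)) = min(0.13, 0.13) = 0.13
  ¬((y ∧ x) ∧ (y ∧ x)): Łukasiewicz ¬ gives 1 − 0.13 = 0.87
  ¬¬((y ∧ x) ∧ (y ∧ x)): Łukasiewicz ¬ gives 1 − 0.87 = 0.13
  ((¬z ∨ z) ∧ ¬¬((y ∧ x) ∧ (y ∧ x))) = min(0.98, 0.13) = 0.13
  Łukasiewicz value = 0.13
Difference: 0.02 − 0.13 = -0.11

-0.11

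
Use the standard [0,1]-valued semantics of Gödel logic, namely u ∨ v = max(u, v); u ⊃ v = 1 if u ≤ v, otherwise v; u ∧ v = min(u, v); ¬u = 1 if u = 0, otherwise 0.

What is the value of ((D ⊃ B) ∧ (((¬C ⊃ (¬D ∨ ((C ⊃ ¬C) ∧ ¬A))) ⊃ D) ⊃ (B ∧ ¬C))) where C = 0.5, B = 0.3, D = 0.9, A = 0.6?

0.00

(D ⊃ B): 0.9 > 0.3, so result = 0.3
¬C: Gödel ¬ of 0.5 = 0 (operand ≠ 0)
¬D: Gödel ¬ of 0.9 = 0 (operand ≠ 0)
¬C: Gödel ¬ of 0.5 = 0 (operand ≠ 0)
(C ⊃ ¬C): 0.5 > 0, so result = 0
¬A: Gödel ¬ of 0.6 = 0 (operand ≠ 0)
((C ⊃ ¬C) ∧ ¬A) = min(0, 0) = 0
(¬D ∨ ((C ⊃ ¬C) ∧ ¬A)) = max(0, 0) = 0
(¬C ⊃ (¬D ∨ ((C ⊃ ¬C) ∧ ¬A))): 0 ≤ 0, so result = 1
((¬C ⊃ (¬D ∨ ((C ⊃ ¬C) ∧ ¬A))) ⊃ D): 1 > 0.9, so result = 0.9
¬C: Gödel ¬ of 0.5 = 0 (operand ≠ 0)
(B ∧ ¬C) = min(0.3, 0) = 0
(((¬C ⊃ (¬D ∨ ((C ⊃ ¬C) ∧ ¬A))) ⊃ D) ⊃ (B ∧ ¬C)): 0.9 > 0, so result = 0
((D ⊃ B) ∧ (((¬C ⊃ (¬D ∨ ((C ⊃ ¬C) ∧ ¬A))) ⊃ D) ⊃ (B ∧ ¬C))) = min(0.3, 0) = 0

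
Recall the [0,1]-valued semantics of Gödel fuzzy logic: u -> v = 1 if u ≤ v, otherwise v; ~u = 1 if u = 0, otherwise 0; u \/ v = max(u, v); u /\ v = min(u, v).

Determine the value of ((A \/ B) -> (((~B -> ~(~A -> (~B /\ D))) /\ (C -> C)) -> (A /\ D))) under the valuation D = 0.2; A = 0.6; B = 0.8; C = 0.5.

0.20

(A \/ B) = max(0.6, 0.8) = 0.8
~B: Gödel ¬ of 0.8 = 0 (operand ≠ 0)
~A: Gödel ¬ of 0.6 = 0 (operand ≠ 0)
~B: Gödel ¬ of 0.8 = 0 (operand ≠ 0)
(~B /\ D) = min(0, 0.2) = 0
(~A -> (~B /\ D)): 0 ≤ 0, so result = 1
~(~A -> (~B /\ D)): Gödel ¬ of 1 = 0 (operand ≠ 0)
(~B -> ~(~A -> (~B /\ D))): 0 ≤ 0, so result = 1
(C -> C): 0.5 ≤ 0.5, so result = 1
((~B -> ~(~A -> (~B /\ D))) /\ (C -> C)) = min(1, 1) = 1
(A /\ D) = min(0.6, 0.2) = 0.2
(((~B -> ~(~A -> (~B /\ D))) /\ (C -> C)) -> (A /\ D)): 1 > 0.2, so result = 0.2
((A \/ B) -> (((~B -> ~(~A -> (~B /\ D))) /\ (C -> C)) -> (A /\ D))): 0.8 > 0.2, so result = 0.2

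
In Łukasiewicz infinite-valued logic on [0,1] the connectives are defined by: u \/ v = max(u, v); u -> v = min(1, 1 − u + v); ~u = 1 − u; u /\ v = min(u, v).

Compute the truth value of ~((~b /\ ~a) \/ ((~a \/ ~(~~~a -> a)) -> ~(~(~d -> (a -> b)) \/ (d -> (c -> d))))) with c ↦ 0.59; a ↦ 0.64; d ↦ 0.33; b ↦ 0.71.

~b: Łukasiewicz ¬ gives 1 − 0.71 = 0.29
~a: Łukasiewicz ¬ gives 1 − 0.64 = 0.36
(~b /\ ~a) = min(0.29, 0.36) = 0.29
~a: Łukasiewicz ¬ gives 1 − 0.64 = 0.36
~a: Łukasiewicz ¬ gives 1 − 0.64 = 0.36
~~a: Łukasiewicz ¬ gives 1 − 0.36 = 0.64
~~~a: Łukasiewicz ¬ gives 1 − 0.64 = 0.36
(~~~a -> a): min(1, 1 − 0.36 + 0.64) = 1
~(~~~a -> a): Łukasiewicz ¬ gives 1 − 1 = 0
(~a \/ ~(~~~a -> a)) = max(0.36, 0) = 0.36
~d: Łukasiewicz ¬ gives 1 − 0.33 = 0.67
(a -> b): min(1, 1 − 0.64 + 0.71) = 1
(~d -> (a -> b)): min(1, 1 − 0.67 + 1) = 1
~(~d -> (a -> b)): Łukasiewicz ¬ gives 1 − 1 = 0
(c -> d): min(1, 1 − 0.59 + 0.33) = 0.74
(d -> (c -> d)): min(1, 1 − 0.33 + 0.74) = 1
(~(~d -> (a -> b)) \/ (d -> (c -> d))) = max(0, 1) = 1
~(~(~d -> (a -> b)) \/ (d -> (c -> d))): Łukasiewicz ¬ gives 1 − 1 = 0
((~a \/ ~(~~~a -> a)) -> ~(~(~d -> (a -> b)) \/ (d -> (c -> d)))): min(1, 1 − 0.36 + 0) = 0.64
((~b /\ ~a) \/ ((~a \/ ~(~~~a -> a)) -> ~(~(~d -> (a -> b)) \/ (d -> (c -> d))))) = max(0.29, 0.64) = 0.64
~((~b /\ ~a) \/ ((~a \/ ~(~~~a -> a)) -> ~(~(~d -> (a -> b)) \/ (d -> (c -> d))))): Łukasiewicz ¬ gives 1 − 0.64 = 0.36

0.36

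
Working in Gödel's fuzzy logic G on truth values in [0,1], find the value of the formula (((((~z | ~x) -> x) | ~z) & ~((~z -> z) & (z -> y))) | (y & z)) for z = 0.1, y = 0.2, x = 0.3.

0.10

~z: Gödel ¬ of 0.1 = 0 (operand ≠ 0)
~x: Gödel ¬ of 0.3 = 0 (operand ≠ 0)
(~z | ~x) = max(0, 0) = 0
((~z | ~x) -> x): 0 ≤ 0.3, so result = 1
~z: Gödel ¬ of 0.1 = 0 (operand ≠ 0)
(((~z | ~x) -> x) | ~z) = max(1, 0) = 1
~z: Gödel ¬ of 0.1 = 0 (operand ≠ 0)
(~z -> z): 0 ≤ 0.1, so result = 1
(z -> y): 0.1 ≤ 0.2, so result = 1
((~z -> z) & (z -> y)) = min(1, 1) = 1
~((~z -> z) & (z -> y)): Gödel ¬ of 1 = 0 (operand ≠ 0)
((((~z | ~x) -> x) | ~z) & ~((~z -> z) & (z -> y))) = min(1, 0) = 0
(y & z) = min(0.2, 0.1) = 0.1
(((((~z | ~x) -> x) | ~z) & ~((~z -> z) & (z -> y))) | (y & z)) = max(0, 0.1) = 0.1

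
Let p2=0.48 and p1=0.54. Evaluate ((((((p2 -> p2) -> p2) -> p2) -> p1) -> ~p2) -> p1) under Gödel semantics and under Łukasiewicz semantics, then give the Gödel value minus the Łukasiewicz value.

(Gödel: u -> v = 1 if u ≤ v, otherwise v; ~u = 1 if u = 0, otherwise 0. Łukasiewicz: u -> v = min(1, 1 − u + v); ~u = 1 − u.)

0.44

Gödel evaluation:
  (p2 -> p2): 0.48 ≤ 0.48, so result = 1
  ((p2 -> p2) -> p2): 1 > 0.48, so result = 0.48
  (((p2 -> p2) -> p2) -> p2): 0.48 ≤ 0.48, so result = 1
  ((((p2 -> p2) -> p2) -> p2) -> p1): 1 > 0.54, so result = 0.54
  ~p2: Gödel ¬ of 0.48 = 0 (operand ≠ 0)
  (((((p2 -> p2) -> p2) -> p2) -> p1) -> ~p2): 0.54 > 0, so result = 0
  ((((((p2 -> p2) -> p2) -> p2) -> p1) -> ~p2) -> p1): 0 ≤ 0.54, so result = 1
  Gödel value = 1
Łukasiewicz evaluation:
  (p2 -> p2): min(1, 1 − 0.48 + 0.48) = 1
  ((p2 -> p2) -> p2): min(1, 1 − 1 + 0.48) = 0.48
  (((p2 -> p2) -> p2) -> p2): min(1, 1 − 0.48 + 0.48) = 1
  ((((p2 -> p2) -> p2) -> p2) -> p1): min(1, 1 − 1 + 0.54) = 0.54
  ~p2: Łukasiewicz ¬ gives 1 − 0.48 = 0.52
  (((((p2 -> p2) -> p2) -> p2) -> p1) -> ~p2): min(1, 1 − 0.54 + 0.52) = 0.98
  ((((((p2 -> p2) -> p2) -> p2) -> p1) -> ~p2) -> p1): min(1, 1 − 0.98 + 0.54) = 0.56
  Łukasiewicz value = 0.56
Difference: 1 − 0.56 = 0.44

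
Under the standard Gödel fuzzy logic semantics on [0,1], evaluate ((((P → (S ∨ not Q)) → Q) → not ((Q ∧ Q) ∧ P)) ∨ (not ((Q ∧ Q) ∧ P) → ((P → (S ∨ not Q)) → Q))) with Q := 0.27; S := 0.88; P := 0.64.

1.00

not Q: Gödel ¬ of 0.27 = 0 (operand ≠ 0)
(S ∨ not Q) = max(0.88, 0) = 0.88
(P → (S ∨ not Q)): 0.64 ≤ 0.88, so result = 1
((P → (S ∨ not Q)) → Q): 1 > 0.27, so result = 0.27
(Q ∧ Q) = min(0.27, 0.27) = 0.27
((Q ∧ Q) ∧ P) = min(0.27, 0.64) = 0.27
not ((Q ∧ Q) ∧ P): Gödel ¬ of 0.27 = 0 (operand ≠ 0)
(((P → (S ∨ not Q)) → Q) → not ((Q ∧ Q) ∧ P)): 0.27 > 0, so result = 0
(Q ∧ Q) = min(0.27, 0.27) = 0.27
((Q ∧ Q) ∧ P) = min(0.27, 0.64) = 0.27
not ((Q ∧ Q) ∧ P): Gödel ¬ of 0.27 = 0 (operand ≠ 0)
not Q: Gödel ¬ of 0.27 = 0 (operand ≠ 0)
(S ∨ not Q) = max(0.88, 0) = 0.88
(P → (S ∨ not Q)): 0.64 ≤ 0.88, so result = 1
((P → (S ∨ not Q)) → Q): 1 > 0.27, so result = 0.27
(not ((Q ∧ Q) ∧ P) → ((P → (S ∨ not Q)) → Q)): 0 ≤ 0.27, so result = 1
((((P → (S ∨ not Q)) → Q) → not ((Q ∧ Q) ∧ P)) ∨ (not ((Q ∧ Q) ∧ P) → ((P → (S ∨ not Q)) → Q))) = max(0, 1) = 1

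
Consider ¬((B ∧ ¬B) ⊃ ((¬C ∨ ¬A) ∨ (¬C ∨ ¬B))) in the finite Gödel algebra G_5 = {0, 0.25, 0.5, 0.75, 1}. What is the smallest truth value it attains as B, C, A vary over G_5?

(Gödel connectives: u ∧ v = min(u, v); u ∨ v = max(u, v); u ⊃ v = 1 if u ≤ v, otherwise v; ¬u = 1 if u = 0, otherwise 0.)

The minimum is attained at B = 0, C = 0, A = 0:
  ¬B: Gödel ¬ of 0 = 1 (operand is 0)
  (B ∧ ¬B) = min(0, 1) = 0
  ¬C: Gödel ¬ of 0 = 1 (operand is 0)
  ¬A: Gödel ¬ of 0 = 1 (operand is 0)
  (¬C ∨ ¬A) = max(1, 1) = 1
  ¬C: Gödel ¬ of 0 = 1 (operand is 0)
  ¬B: Gödel ¬ of 0 = 1 (operand is 0)
  (¬C ∨ ¬B) = max(1, 1) = 1
  ((¬C ∨ ¬A) ∨ (¬C ∨ ¬B)) = max(1, 1) = 1
  ((B ∧ ¬B) ⊃ ((¬C ∨ ¬A) ∨ (¬C ∨ ¬B))): 0 ≤ 1, so result = 1
  ¬((B ∧ ¬B) ⊃ ((¬C ∨ ¬A) ∨ (¬C ∨ ¬B))): Gödel ¬ of 1 = 0 (operand ≠ 0)
Checking all 125 assignments confirms none give a value below 0.00.

0.00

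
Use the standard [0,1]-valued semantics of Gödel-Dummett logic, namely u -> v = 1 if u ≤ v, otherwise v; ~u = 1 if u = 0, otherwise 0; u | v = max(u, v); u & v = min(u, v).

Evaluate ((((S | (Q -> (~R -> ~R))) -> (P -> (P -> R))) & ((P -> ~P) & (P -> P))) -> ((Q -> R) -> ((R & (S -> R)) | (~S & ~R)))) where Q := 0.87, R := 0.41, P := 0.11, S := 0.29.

1.00

~R: Gödel ¬ of 0.41 = 0 (operand ≠ 0)
~R: Gödel ¬ of 0.41 = 0 (operand ≠ 0)
(~R -> ~R): 0 ≤ 0, so result = 1
(Q -> (~R -> ~R)): 0.87 ≤ 1, so result = 1
(S | (Q -> (~R -> ~R))) = max(0.29, 1) = 1
(P -> R): 0.11 ≤ 0.41, so result = 1
(P -> (P -> R)): 0.11 ≤ 1, so result = 1
((S | (Q -> (~R -> ~R))) -> (P -> (P -> R))): 1 ≤ 1, so result = 1
~P: Gödel ¬ of 0.11 = 0 (operand ≠ 0)
(P -> ~P): 0.11 > 0, so result = 0
(P -> P): 0.11 ≤ 0.11, so result = 1
((P -> ~P) & (P -> P)) = min(0, 1) = 0
(((S | (Q -> (~R -> ~R))) -> (P -> (P -> R))) & ((P -> ~P) & (P -> P))) = min(1, 0) = 0
(Q -> R): 0.87 > 0.41, so result = 0.41
(S -> R): 0.29 ≤ 0.41, so result = 1
(R & (S -> R)) = min(0.41, 1) = 0.41
~S: Gödel ¬ of 0.29 = 0 (operand ≠ 0)
~R: Gödel ¬ of 0.41 = 0 (operand ≠ 0)
(~S & ~R) = min(0, 0) = 0
((R & (S -> R)) | (~S & ~R)) = max(0.41, 0) = 0.41
((Q -> R) -> ((R & (S -> R)) | (~S & ~R))): 0.41 ≤ 0.41, so result = 1
((((S | (Q -> (~R -> ~R))) -> (P -> (P -> R))) & ((P -> ~P) & (P -> P))) -> ((Q -> R) -> ((R & (S -> R)) | (~S & ~R)))): 0 ≤ 1, so result = 1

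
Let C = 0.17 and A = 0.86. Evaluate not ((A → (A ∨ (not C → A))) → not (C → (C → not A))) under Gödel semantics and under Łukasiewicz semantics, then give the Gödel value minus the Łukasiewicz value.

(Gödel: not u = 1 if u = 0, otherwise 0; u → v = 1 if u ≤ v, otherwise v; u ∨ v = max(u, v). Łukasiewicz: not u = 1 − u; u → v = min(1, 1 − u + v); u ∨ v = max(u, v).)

Gödel evaluation:
  not C: Gödel ¬ of 0.17 = 0 (operand ≠ 0)
  (not C → A): 0 ≤ 0.86, so result = 1
  (A ∨ (not C → A)) = max(0.86, 1) = 1
  (A → (A ∨ (not C → A))): 0.86 ≤ 1, so result = 1
  not A: Gödel ¬ of 0.86 = 0 (operand ≠ 0)
  (C → not A): 0.17 > 0, so result = 0
  (C → (C → not A)): 0.17 > 0, so result = 0
  not (C → (C → not A)): Gödel ¬ of 0 = 1 (operand is 0)
  ((A → (A ∨ (not C → A))) → not (C → (C → not A))): 1 ≤ 1, so result = 1
  not ((A → (A ∨ (not C → A))) → not (C → (C → not A))): Gödel ¬ of 1 = 0 (operand ≠ 0)
  Gödel value = 0
Łukasiewicz evaluation:
  not C: Łukasiewicz ¬ gives 1 − 0.17 = 0.83
  (not C → A): min(1, 1 − 0.83 + 0.86) = 1
  (A ∨ (not C → A)) = max(0.86, 1) = 1
  (A → (A ∨ (not C → A))): min(1, 1 − 0.86 + 1) = 1
  not A: Łukasiewicz ¬ gives 1 − 0.86 = 0.14
  (C → not A): min(1, 1 − 0.17 + 0.14) = 0.97
  (C → (C → not A)): min(1, 1 − 0.17 + 0.97) = 1
  not (C → (C → not A)): Łukasiewicz ¬ gives 1 − 1 = 0
  ((A → (A ∨ (not C → A))) → not (C → (C → not A))): min(1, 1 − 1 + 0) = 0
  not ((A → (A ∨ (not C → A))) → not (C → (C → not A))): Łukasiewicz ¬ gives 1 − 0 = 1
  Łukasiewicz value = 1
Difference: 0 − 1 = -1.00

-1.00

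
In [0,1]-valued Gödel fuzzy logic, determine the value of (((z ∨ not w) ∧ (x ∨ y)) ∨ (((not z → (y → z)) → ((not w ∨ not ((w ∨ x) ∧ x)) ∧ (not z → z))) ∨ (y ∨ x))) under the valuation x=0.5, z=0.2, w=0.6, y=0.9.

not w: Gödel ¬ of 0.6 = 0 (operand ≠ 0)
(z ∨ not w) = max(0.2, 0) = 0.2
(x ∨ y) = max(0.5, 0.9) = 0.9
((z ∨ not w) ∧ (x ∨ y)) = min(0.2, 0.9) = 0.2
not z: Gödel ¬ of 0.2 = 0 (operand ≠ 0)
(y → z): 0.9 > 0.2, so result = 0.2
(not z → (y → z)): 0 ≤ 0.2, so result = 1
not w: Gödel ¬ of 0.6 = 0 (operand ≠ 0)
(w ∨ x) = max(0.6, 0.5) = 0.6
((w ∨ x) ∧ x) = min(0.6, 0.5) = 0.5
not ((w ∨ x) ∧ x): Gödel ¬ of 0.5 = 0 (operand ≠ 0)
(not w ∨ not ((w ∨ x) ∧ x)) = max(0, 0) = 0
not z: Gödel ¬ of 0.2 = 0 (operand ≠ 0)
(not z → z): 0 ≤ 0.2, so result = 1
((not w ∨ not ((w ∨ x) ∧ x)) ∧ (not z → z)) = min(0, 1) = 0
((not z → (y → z)) → ((not w ∨ not ((w ∨ x) ∧ x)) ∧ (not z → z))): 1 > 0, so result = 0
(y ∨ x) = max(0.9, 0.5) = 0.9
(((not z → (y → z)) → ((not w ∨ not ((w ∨ x) ∧ x)) ∧ (not z → z))) ∨ (y ∨ x)) = max(0, 0.9) = 0.9
(((z ∨ not w) ∧ (x ∨ y)) ∨ (((not z → (y → z)) → ((not w ∨ not ((w ∨ x) ∧ x)) ∧ (not z → z))) ∨ (y ∨ x))) = max(0.2, 0.9) = 0.9

0.90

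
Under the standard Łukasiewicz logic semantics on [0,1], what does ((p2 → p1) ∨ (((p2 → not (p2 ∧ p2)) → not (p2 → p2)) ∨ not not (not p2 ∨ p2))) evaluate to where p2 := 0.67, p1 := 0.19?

0.67

(p2 → p1): min(1, 1 − 0.67 + 0.19) = 0.52
(p2 ∧ p2) = min(0.67, 0.67) = 0.67
not (p2 ∧ p2): Łukasiewicz ¬ gives 1 − 0.67 = 0.33
(p2 → not (p2 ∧ p2)): min(1, 1 − 0.67 + 0.33) = 0.66
(p2 → p2): min(1, 1 − 0.67 + 0.67) = 1
not (p2 → p2): Łukasiewicz ¬ gives 1 − 1 = 0
((p2 → not (p2 ∧ p2)) → not (p2 → p2)): min(1, 1 − 0.66 + 0) = 0.34
not p2: Łukasiewicz ¬ gives 1 − 0.67 = 0.33
(not p2 ∨ p2) = max(0.33, 0.67) = 0.67
not (not p2 ∨ p2): Łukasiewicz ¬ gives 1 − 0.67 = 0.33
not not (not p2 ∨ p2): Łukasiewicz ¬ gives 1 − 0.33 = 0.67
(((p2 → not (p2 ∧ p2)) → not (p2 → p2)) ∨ not not (not p2 ∨ p2)) = max(0.34, 0.67) = 0.67
((p2 → p1) ∨ (((p2 → not (p2 ∧ p2)) → not (p2 → p2)) ∨ not not (not p2 ∨ p2))) = max(0.52, 0.67) = 0.67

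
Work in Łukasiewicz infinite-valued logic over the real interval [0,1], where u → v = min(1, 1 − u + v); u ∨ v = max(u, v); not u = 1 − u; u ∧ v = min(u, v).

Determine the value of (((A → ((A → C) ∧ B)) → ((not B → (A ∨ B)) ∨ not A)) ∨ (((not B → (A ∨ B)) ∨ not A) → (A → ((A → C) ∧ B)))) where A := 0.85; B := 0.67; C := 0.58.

1.00

(A → C): min(1, 1 − 0.85 + 0.58) = 0.73
((A → C) ∧ B) = min(0.73, 0.67) = 0.67
(A → ((A → C) ∧ B)): min(1, 1 − 0.85 + 0.67) = 0.82
not B: Łukasiewicz ¬ gives 1 − 0.67 = 0.33
(A ∨ B) = max(0.85, 0.67) = 0.85
(not B → (A ∨ B)): min(1, 1 − 0.33 + 0.85) = 1
not A: Łukasiewicz ¬ gives 1 − 0.85 = 0.15
((not B → (A ∨ B)) ∨ not A) = max(1, 0.15) = 1
((A → ((A → C) ∧ B)) → ((not B → (A ∨ B)) ∨ not A)): min(1, 1 − 0.82 + 1) = 1
not B: Łukasiewicz ¬ gives 1 − 0.67 = 0.33
(A ∨ B) = max(0.85, 0.67) = 0.85
(not B → (A ∨ B)): min(1, 1 − 0.33 + 0.85) = 1
not A: Łukasiewicz ¬ gives 1 − 0.85 = 0.15
((not B → (A ∨ B)) ∨ not A) = max(1, 0.15) = 1
(A → C): min(1, 1 − 0.85 + 0.58) = 0.73
((A → C) ∧ B) = min(0.73, 0.67) = 0.67
(A → ((A → C) ∧ B)): min(1, 1 − 0.85 + 0.67) = 0.82
(((not B → (A ∨ B)) ∨ not A) → (A → ((A → C) ∧ B))): min(1, 1 − 1 + 0.82) = 0.82
(((A → ((A → C) ∧ B)) → ((not B → (A ∨ B)) ∨ not A)) ∨ (((not B → (A ∨ B)) ∨ not A) → (A → ((A → C) ∧ B)))) = max(1, 0.82) = 1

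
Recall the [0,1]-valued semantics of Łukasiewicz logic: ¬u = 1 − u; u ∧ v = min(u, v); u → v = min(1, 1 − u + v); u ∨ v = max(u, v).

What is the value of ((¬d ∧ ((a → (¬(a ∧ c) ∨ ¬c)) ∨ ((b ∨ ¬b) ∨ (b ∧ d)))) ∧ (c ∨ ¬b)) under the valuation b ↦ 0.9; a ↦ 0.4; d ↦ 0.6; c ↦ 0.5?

¬d: Łukasiewicz ¬ gives 1 − 0.6 = 0.4
(a ∧ c) = min(0.4, 0.5) = 0.4
¬(a ∧ c): Łukasiewicz ¬ gives 1 − 0.4 = 0.6
¬c: Łukasiewicz ¬ gives 1 − 0.5 = 0.5
(¬(a ∧ c) ∨ ¬c) = max(0.6, 0.5) = 0.6
(a → (¬(a ∧ c) ∨ ¬c)): min(1, 1 − 0.4 + 0.6) = 1
¬b: Łukasiewicz ¬ gives 1 − 0.9 = 0.1
(b ∨ ¬b) = max(0.9, 0.1) = 0.9
(b ∧ d) = min(0.9, 0.6) = 0.6
((b ∨ ¬b) ∨ (b ∧ d)) = max(0.9, 0.6) = 0.9
((a → (¬(a ∧ c) ∨ ¬c)) ∨ ((b ∨ ¬b) ∨ (b ∧ d))) = max(1, 0.9) = 1
(¬d ∧ ((a → (¬(a ∧ c) ∨ ¬c)) ∨ ((b ∨ ¬b) ∨ (b ∧ d)))) = min(0.4, 1) = 0.4
¬b: Łukasiewicz ¬ gives 1 − 0.9 = 0.1
(c ∨ ¬b) = max(0.5, 0.1) = 0.5
((¬d ∧ ((a → (¬(a ∧ c) ∨ ¬c)) ∨ ((b ∨ ¬b) ∨ (b ∧ d)))) ∧ (c ∨ ¬b)) = min(0.4, 0.5) = 0.4

0.40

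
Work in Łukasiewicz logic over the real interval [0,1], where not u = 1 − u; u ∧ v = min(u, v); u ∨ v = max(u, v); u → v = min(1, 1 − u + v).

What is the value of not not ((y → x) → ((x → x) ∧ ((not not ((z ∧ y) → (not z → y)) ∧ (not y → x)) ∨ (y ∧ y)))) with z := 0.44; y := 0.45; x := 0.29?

0.90

(y → x): min(1, 1 − 0.45 + 0.29) = 0.84
(x → x): min(1, 1 − 0.29 + 0.29) = 1
(z ∧ y) = min(0.44, 0.45) = 0.44
not z: Łukasiewicz ¬ gives 1 − 0.44 = 0.56
(not z → y): min(1, 1 − 0.56 + 0.45) = 0.89
((z ∧ y) → (not z → y)): min(1, 1 − 0.44 + 0.89) = 1
not ((z ∧ y) → (not z → y)): Łukasiewicz ¬ gives 1 − 1 = 0
not not ((z ∧ y) → (not z → y)): Łukasiewicz ¬ gives 1 − 0 = 1
not y: Łukasiewicz ¬ gives 1 − 0.45 = 0.55
(not y → x): min(1, 1 − 0.55 + 0.29) = 0.74
(not not ((z ∧ y) → (not z → y)) ∧ (not y → x)) = min(1, 0.74) = 0.74
(y ∧ y) = min(0.45, 0.45) = 0.45
((not not ((z ∧ y) → (not z → y)) ∧ (not y → x)) ∨ (y ∧ y)) = max(0.74, 0.45) = 0.74
((x → x) ∧ ((not not ((z ∧ y) → (not z → y)) ∧ (not y → x)) ∨ (y ∧ y))) = min(1, 0.74) = 0.74
((y → x) → ((x → x) ∧ ((not not ((z ∧ y) → (not z → y)) ∧ (not y → x)) ∨ (y ∧ y)))): min(1, 1 − 0.84 + 0.74) = 0.9
not ((y → x) → ((x → x) ∧ ((not not ((z ∧ y) → (not z → y)) ∧ (not y → x)) ∨ (y ∧ y)))): Łukasiewicz ¬ gives 1 − 0.9 = 0.1
not not ((y → x) → ((x → x) ∧ ((not not ((z ∧ y) → (not z → y)) ∧ (not y → x)) ∨ (y ∧ y)))): Łukasiewicz ¬ gives 1 − 0.1 = 0.9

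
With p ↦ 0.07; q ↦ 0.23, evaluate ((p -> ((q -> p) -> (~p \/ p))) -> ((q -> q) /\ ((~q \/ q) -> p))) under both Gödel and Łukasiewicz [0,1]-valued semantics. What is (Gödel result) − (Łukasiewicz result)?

Gödel evaluation:
  (q -> p): 0.23 > 0.07, so result = 0.07
  ~p: Gödel ¬ of 0.07 = 0 (operand ≠ 0)
  (~p \/ p) = max(0, 0.07) = 0.07
  ((q -> p) -> (~p \/ p)): 0.07 ≤ 0.07, so result = 1
  (p -> ((q -> p) -> (~p \/ p))): 0.07 ≤ 1, so result = 1
  (q -> q): 0.23 ≤ 0.23, so result = 1
  ~q: Gödel ¬ of 0.23 = 0 (operand ≠ 0)
  (~q \/ q) = max(0, 0.23) = 0.23
  ((~q \/ q) -> p): 0.23 > 0.07, so result = 0.07
  ((q -> q) /\ ((~q \/ q) -> p)) = min(1, 0.07) = 0.07
  ((p -> ((q -> p) -> (~p \/ p))) -> ((q -> q) /\ ((~q \/ q) -> p))): 1 > 0.07, so result = 0.07
  Gödel value = 0.07
Łukasiewicz evaluation:
  (q -> p): min(1, 1 − 0.23 + 0.07) = 0.84
  ~p: Łukasiewicz ¬ gives 1 − 0.07 = 0.93
  (~p \/ p) = max(0.93, 0.07) = 0.93
  ((q -> p) -> (~p \/ p)): min(1, 1 − 0.84 + 0.93) = 1
  (p -> ((q -> p) -> (~p \/ p))): min(1, 1 − 0.07 + 1) = 1
  (q -> q): min(1, 1 − 0.23 + 0.23) = 1
  ~q: Łukasiewicz ¬ gives 1 − 0.23 = 0.77
  (~q \/ q) = max(0.77, 0.23) = 0.77
  ((~q \/ q) -> p): min(1, 1 − 0.77 + 0.07) = 0.3
  ((q -> q) /\ ((~q \/ q) -> p)) = min(1, 0.3) = 0.3
  ((p -> ((q -> p) -> (~p \/ p))) -> ((q -> q) /\ ((~q \/ q) -> p))): min(1, 1 − 1 + 0.3) = 0.3
  Łukasiewicz value = 0.3
Difference: 0.07 − 0.3 = -0.23

-0.23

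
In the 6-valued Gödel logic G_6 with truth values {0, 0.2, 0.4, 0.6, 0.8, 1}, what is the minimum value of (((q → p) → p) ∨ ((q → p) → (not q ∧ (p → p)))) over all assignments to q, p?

The minimum is attained at q = 0.2, p = 0.2:
  (q → p): 0.2 ≤ 0.2, so result = 1
  ((q → p) → p): 1 > 0.2, so result = 0.2
  (q → p): 0.2 ≤ 0.2, so result = 1
  not q: Gödel ¬ of 0.2 = 0 (operand ≠ 0)
  (p → p): 0.2 ≤ 0.2, so result = 1
  (not q ∧ (p → p)) = min(0, 1) = 0
  ((q → p) → (not q ∧ (p → p))): 1 > 0, so result = 0
  (((q → p) → p) ∨ ((q → p) → (not q ∧ (p → p)))) = max(0.2, 0) = 0.2
Checking all 36 assignments confirms none give a value below 0.20.

0.20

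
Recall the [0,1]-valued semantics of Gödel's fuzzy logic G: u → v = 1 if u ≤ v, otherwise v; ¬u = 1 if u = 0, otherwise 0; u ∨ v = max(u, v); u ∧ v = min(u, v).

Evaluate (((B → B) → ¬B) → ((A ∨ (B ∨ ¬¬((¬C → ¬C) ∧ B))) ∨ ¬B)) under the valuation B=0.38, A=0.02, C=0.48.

(B → B): 0.38 ≤ 0.38, so result = 1
¬B: Gödel ¬ of 0.38 = 0 (operand ≠ 0)
((B → B) → ¬B): 1 > 0, so result = 0
¬C: Gödel ¬ of 0.48 = 0 (operand ≠ 0)
¬C: Gödel ¬ of 0.48 = 0 (operand ≠ 0)
(¬C → ¬C): 0 ≤ 0, so result = 1
((¬C → ¬C) ∧ B) = min(1, 0.38) = 0.38
¬((¬C → ¬C) ∧ B): Gödel ¬ of 0.38 = 0 (operand ≠ 0)
¬¬((¬C → ¬C) ∧ B): Gödel ¬ of 0 = 1 (operand is 0)
(B ∨ ¬¬((¬C → ¬C) ∧ B)) = max(0.38, 1) = 1
(A ∨ (B ∨ ¬¬((¬C → ¬C) ∧ B))) = max(0.02, 1) = 1
¬B: Gödel ¬ of 0.38 = 0 (operand ≠ 0)
((A ∨ (B ∨ ¬¬((¬C → ¬C) ∧ B))) ∨ ¬B) = max(1, 0) = 1
(((B → B) → ¬B) → ((A ∨ (B ∨ ¬¬((¬C → ¬C) ∧ B))) ∨ ¬B)): 0 ≤ 1, so result = 1

1.00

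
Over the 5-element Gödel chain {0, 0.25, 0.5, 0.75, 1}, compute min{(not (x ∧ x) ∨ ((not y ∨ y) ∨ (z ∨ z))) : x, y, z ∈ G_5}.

The minimum is attained at x = 0.25, y = 0.25, z = 0:
  (x ∧ x) = min(0.25, 0.25) = 0.25
  not (x ∧ x): Gödel ¬ of 0.25 = 0 (operand ≠ 0)
  not y: Gödel ¬ of 0.25 = 0 (operand ≠ 0)
  (not y ∨ y) = max(0, 0.25) = 0.25
  (z ∨ z) = max(0, 0) = 0
  ((not y ∨ y) ∨ (z ∨ z)) = max(0.25, 0) = 0.25
  (not (x ∧ x) ∨ ((not y ∨ y) ∨ (z ∨ z))) = max(0, 0.25) = 0.25
Checking all 125 assignments confirms none give a value below 0.25.

0.25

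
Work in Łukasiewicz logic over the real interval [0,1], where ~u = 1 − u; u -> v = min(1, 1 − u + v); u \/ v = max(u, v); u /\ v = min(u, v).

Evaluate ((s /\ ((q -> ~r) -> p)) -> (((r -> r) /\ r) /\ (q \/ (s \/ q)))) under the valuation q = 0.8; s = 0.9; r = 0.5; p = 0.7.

~r: Łukasiewicz ¬ gives 1 − 0.5 = 0.5
(q -> ~r): min(1, 1 − 0.8 + 0.5) = 0.7
((q -> ~r) -> p): min(1, 1 − 0.7 + 0.7) = 1
(s /\ ((q -> ~r) -> p)) = min(0.9, 1) = 0.9
(r -> r): min(1, 1 − 0.5 + 0.5) = 1
((r -> r) /\ r) = min(1, 0.5) = 0.5
(s \/ q) = max(0.9, 0.8) = 0.9
(q \/ (s \/ q)) = max(0.8, 0.9) = 0.9
(((r -> r) /\ r) /\ (q \/ (s \/ q))) = min(0.5, 0.9) = 0.5
((s /\ ((q -> ~r) -> p)) -> (((r -> r) /\ r) /\ (q \/ (s \/ q)))): min(1, 1 − 0.9 + 0.5) = 0.6

0.60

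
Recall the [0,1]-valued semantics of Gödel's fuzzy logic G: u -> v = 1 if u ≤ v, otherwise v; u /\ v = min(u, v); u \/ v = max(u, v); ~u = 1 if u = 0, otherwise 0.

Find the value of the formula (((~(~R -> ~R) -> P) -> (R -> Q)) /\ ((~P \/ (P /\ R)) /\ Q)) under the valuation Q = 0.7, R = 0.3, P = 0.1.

0.10

~R: Gödel ¬ of 0.3 = 0 (operand ≠ 0)
~R: Gödel ¬ of 0.3 = 0 (operand ≠ 0)
(~R -> ~R): 0 ≤ 0, so result = 1
~(~R -> ~R): Gödel ¬ of 1 = 0 (operand ≠ 0)
(~(~R -> ~R) -> P): 0 ≤ 0.1, so result = 1
(R -> Q): 0.3 ≤ 0.7, so result = 1
((~(~R -> ~R) -> P) -> (R -> Q)): 1 ≤ 1, so result = 1
~P: Gödel ¬ of 0.1 = 0 (operand ≠ 0)
(P /\ R) = min(0.1, 0.3) = 0.1
(~P \/ (P /\ R)) = max(0, 0.1) = 0.1
((~P \/ (P /\ R)) /\ Q) = min(0.1, 0.7) = 0.1
(((~(~R -> ~R) -> P) -> (R -> Q)) /\ ((~P \/ (P /\ R)) /\ Q)) = min(1, 0.1) = 0.1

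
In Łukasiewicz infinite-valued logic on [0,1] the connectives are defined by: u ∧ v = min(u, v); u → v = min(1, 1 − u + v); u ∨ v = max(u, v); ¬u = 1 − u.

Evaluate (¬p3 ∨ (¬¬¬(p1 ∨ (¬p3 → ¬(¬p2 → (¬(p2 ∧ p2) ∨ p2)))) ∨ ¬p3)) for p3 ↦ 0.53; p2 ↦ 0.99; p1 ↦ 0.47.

0.47

¬p3: Łukasiewicz ¬ gives 1 − 0.53 = 0.47
¬p3: Łukasiewicz ¬ gives 1 − 0.53 = 0.47
¬p2: Łukasiewicz ¬ gives 1 − 0.99 = 0.01
(p2 ∧ p2) = min(0.99, 0.99) = 0.99
¬(p2 ∧ p2): Łukasiewicz ¬ gives 1 − 0.99 = 0.01
(¬(p2 ∧ p2) ∨ p2) = max(0.01, 0.99) = 0.99
(¬p2 → (¬(p2 ∧ p2) ∨ p2)): min(1, 1 − 0.01 + 0.99) = 1
¬(¬p2 → (¬(p2 ∧ p2) ∨ p2)): Łukasiewicz ¬ gives 1 − 1 = 0
(¬p3 → ¬(¬p2 → (¬(p2 ∧ p2) ∨ p2))): min(1, 1 − 0.47 + 0) = 0.53
(p1 ∨ (¬p3 → ¬(¬p2 → (¬(p2 ∧ p2) ∨ p2)))) = max(0.47, 0.53) = 0.53
¬(p1 ∨ (¬p3 → ¬(¬p2 → (¬(p2 ∧ p2) ∨ p2)))): Łukasiewicz ¬ gives 1 − 0.53 = 0.47
¬¬(p1 ∨ (¬p3 → ¬(¬p2 → (¬(p2 ∧ p2) ∨ p2)))): Łukasiewicz ¬ gives 1 − 0.47 = 0.53
¬¬¬(p1 ∨ (¬p3 → ¬(¬p2 → (¬(p2 ∧ p2) ∨ p2)))): Łukasiewicz ¬ gives 1 − 0.53 = 0.47
¬p3: Łukasiewicz ¬ gives 1 − 0.53 = 0.47
(¬¬¬(p1 ∨ (¬p3 → ¬(¬p2 → (¬(p2 ∧ p2) ∨ p2)))) ∨ ¬p3) = max(0.47, 0.47) = 0.47
(¬p3 ∨ (¬¬¬(p1 ∨ (¬p3 → ¬(¬p2 → (¬(p2 ∧ p2) ∨ p2)))) ∨ ¬p3)) = max(0.47, 0.47) = 0.47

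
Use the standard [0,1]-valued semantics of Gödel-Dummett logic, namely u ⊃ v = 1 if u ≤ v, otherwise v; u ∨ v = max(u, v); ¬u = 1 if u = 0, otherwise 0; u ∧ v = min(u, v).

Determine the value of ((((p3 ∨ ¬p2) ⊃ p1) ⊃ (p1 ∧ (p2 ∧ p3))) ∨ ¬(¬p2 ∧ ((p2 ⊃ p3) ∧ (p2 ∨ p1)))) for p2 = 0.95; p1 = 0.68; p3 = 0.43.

1.00

¬p2: Gödel ¬ of 0.95 = 0 (operand ≠ 0)
(p3 ∨ ¬p2) = max(0.43, 0) = 0.43
((p3 ∨ ¬p2) ⊃ p1): 0.43 ≤ 0.68, so result = 1
(p2 ∧ p3) = min(0.95, 0.43) = 0.43
(p1 ∧ (p2 ∧ p3)) = min(0.68, 0.43) = 0.43
(((p3 ∨ ¬p2) ⊃ p1) ⊃ (p1 ∧ (p2 ∧ p3))): 1 > 0.43, so result = 0.43
¬p2: Gödel ¬ of 0.95 = 0 (operand ≠ 0)
(p2 ⊃ p3): 0.95 > 0.43, so result = 0.43
(p2 ∨ p1) = max(0.95, 0.68) = 0.95
((p2 ⊃ p3) ∧ (p2 ∨ p1)) = min(0.43, 0.95) = 0.43
(¬p2 ∧ ((p2 ⊃ p3) ∧ (p2 ∨ p1))) = min(0, 0.43) = 0
¬(¬p2 ∧ ((p2 ⊃ p3) ∧ (p2 ∨ p1))): Gödel ¬ of 0 = 1 (operand is 0)
((((p3 ∨ ¬p2) ⊃ p1) ⊃ (p1 ∧ (p2 ∧ p3))) ∨ ¬(¬p2 ∧ ((p2 ⊃ p3) ∧ (p2 ∨ p1)))) = max(0.43, 1) = 1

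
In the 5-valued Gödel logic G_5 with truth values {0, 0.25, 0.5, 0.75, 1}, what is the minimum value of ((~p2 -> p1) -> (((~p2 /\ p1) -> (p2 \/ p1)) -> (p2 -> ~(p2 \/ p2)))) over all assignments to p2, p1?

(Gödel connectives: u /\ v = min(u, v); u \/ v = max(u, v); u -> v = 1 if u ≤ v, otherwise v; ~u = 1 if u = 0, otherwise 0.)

The minimum is attained at p2 = 0.25, p1 = 0:
  ~p2: Gödel ¬ of 0.25 = 0 (operand ≠ 0)
  (~p2 -> p1): 0 ≤ 0, so result = 1
  ~p2: Gödel ¬ of 0.25 = 0 (operand ≠ 0)
  (~p2 /\ p1) = min(0, 0) = 0
  (p2 \/ p1) = max(0.25, 0) = 0.25
  ((~p2 /\ p1) -> (p2 \/ p1)): 0 ≤ 0.25, so result = 1
  (p2 \/ p2) = max(0.25, 0.25) = 0.25
  ~(p2 \/ p2): Gödel ¬ of 0.25 = 0 (operand ≠ 0)
  (p2 -> ~(p2 \/ p2)): 0.25 > 0, so result = 0
  (((~p2 /\ p1) -> (p2 \/ p1)) -> (p2 -> ~(p2 \/ p2))): 1 > 0, so result = 0
  ((~p2 -> p1) -> (((~p2 /\ p1) -> (p2 \/ p1)) -> (p2 -> ~(p2 \/ p2)))): 1 > 0, so result = 0
Checking all 25 assignments confirms none give a value below 0.00.

0.00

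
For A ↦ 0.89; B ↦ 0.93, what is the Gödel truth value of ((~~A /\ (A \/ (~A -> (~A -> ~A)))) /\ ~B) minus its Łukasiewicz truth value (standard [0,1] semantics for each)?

-0.07

Gödel evaluation:
  ~A: Gödel ¬ of 0.89 = 0 (operand ≠ 0)
  ~~A: Gödel ¬ of 0 = 1 (operand is 0)
  ~A: Gödel ¬ of 0.89 = 0 (operand ≠ 0)
  ~A: Gödel ¬ of 0.89 = 0 (operand ≠ 0)
  ~A: Gödel ¬ of 0.89 = 0 (operand ≠ 0)
  (~A -> ~A): 0 ≤ 0, so result = 1
  (~A -> (~A -> ~A)): 0 ≤ 1, so result = 1
  (A \/ (~A -> (~A -> ~A))) = max(0.89, 1) = 1
  (~~A /\ (A \/ (~A -> (~A -> ~A)))) = min(1, 1) = 1
  ~B: Gödel ¬ of 0.93 = 0 (operand ≠ 0)
  ((~~A /\ (A \/ (~A -> (~A -> ~A)))) /\ ~B) = min(1, 0) = 0
  Gödel value = 0
Łukasiewicz evaluation:
  ~A: Łukasiewicz ¬ gives 1 − 0.89 = 0.11
  ~~A: Łukasiewicz ¬ gives 1 − 0.11 = 0.89
  ~A: Łukasiewicz ¬ gives 1 − 0.89 = 0.11
  ~A: Łukasiewicz ¬ gives 1 − 0.89 = 0.11
  ~A: Łukasiewicz ¬ gives 1 − 0.89 = 0.11
  (~A -> ~A): min(1, 1 − 0.11 + 0.11) = 1
  (~A -> (~A -> ~A)): min(1, 1 − 0.11 + 1) = 1
  (A \/ (~A -> (~A -> ~A))) = max(0.89, 1) = 1
  (~~A /\ (A \/ (~A -> (~A -> ~A)))) = min(0.89, 1) = 0.89
  ~B: Łukasiewicz ¬ gives 1 − 0.93 = 0.07
  ((~~A /\ (A \/ (~A -> (~A -> ~A)))) /\ ~B) = min(0.89, 0.07) = 0.07
  Łukasiewicz value = 0.07
Difference: 0 − 0.07 = -0.07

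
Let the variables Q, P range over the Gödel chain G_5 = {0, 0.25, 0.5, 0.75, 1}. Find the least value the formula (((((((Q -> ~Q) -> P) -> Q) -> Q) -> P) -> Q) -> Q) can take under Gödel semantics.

0.25

The minimum is attained at Q = 0.25, P = 0:
  ~Q: Gödel ¬ of 0.25 = 0 (operand ≠ 0)
  (Q -> ~Q): 0.25 > 0, so result = 0
  ((Q -> ~Q) -> P): 0 ≤ 0, so result = 1
  (((Q -> ~Q) -> P) -> Q): 1 > 0.25, so result = 0.25
  ((((Q -> ~Q) -> P) -> Q) -> Q): 0.25 ≤ 0.25, so result = 1
  (((((Q -> ~Q) -> P) -> Q) -> Q) -> P): 1 > 0, so result = 0
  ((((((Q -> ~Q) -> P) -> Q) -> Q) -> P) -> Q): 0 ≤ 0.25, so result = 1
  (((((((Q -> ~Q) -> P) -> Q) -> Q) -> P) -> Q) -> Q): 1 > 0.25, so result = 0.25
Checking all 25 assignments confirms none give a value below 0.25.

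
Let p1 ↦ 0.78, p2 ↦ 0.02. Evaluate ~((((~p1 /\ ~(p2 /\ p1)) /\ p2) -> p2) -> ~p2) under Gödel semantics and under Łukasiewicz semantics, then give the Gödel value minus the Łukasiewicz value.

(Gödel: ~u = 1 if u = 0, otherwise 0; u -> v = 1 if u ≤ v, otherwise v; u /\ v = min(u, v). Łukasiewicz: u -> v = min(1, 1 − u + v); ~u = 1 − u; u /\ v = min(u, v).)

0.98

Gödel evaluation:
  ~p1: Gödel ¬ of 0.78 = 0 (operand ≠ 0)
  (p2 /\ p1) = min(0.02, 0.78) = 0.02
  ~(p2 /\ p1): Gödel ¬ of 0.02 = 0 (operand ≠ 0)
  (~p1 /\ ~(p2 /\ p1)) = min(0, 0) = 0
  ((~p1 /\ ~(p2 /\ p1)) /\ p2) = min(0, 0.02) = 0
  (((~p1 /\ ~(p2 /\ p1)) /\ p2) -> p2): 0 ≤ 0.02, so result = 1
  ~p2: Gödel ¬ of 0.02 = 0 (operand ≠ 0)
  ((((~p1 /\ ~(p2 /\ p1)) /\ p2) -> p2) -> ~p2): 1 > 0, so result = 0
  ~((((~p1 /\ ~(p2 /\ p1)) /\ p2) -> p2) -> ~p2): Gödel ¬ of 0 = 1 (operand is 0)
  Gödel value = 1
Łukasiewicz evaluation:
  ~p1: Łukasiewicz ¬ gives 1 − 0.78 = 0.22
  (p2 /\ p1) = min(0.02, 0.78) = 0.02
  ~(p2 /\ p1): Łukasiewicz ¬ gives 1 − 0.02 = 0.98
  (~p1 /\ ~(p2 /\ p1)) = min(0.22, 0.98) = 0.22
  ((~p1 /\ ~(p2 /\ p1)) /\ p2) = min(0.22, 0.02) = 0.02
  (((~p1 /\ ~(p2 /\ p1)) /\ p2) -> p2): min(1, 1 − 0.02 + 0.02) = 1
  ~p2: Łukasiewicz ¬ gives 1 − 0.02 = 0.98
  ((((~p1 /\ ~(p2 /\ p1)) /\ p2) -> p2) -> ~p2): min(1, 1 − 1 + 0.98) = 0.98
  ~((((~p1 /\ ~(p2 /\ p1)) /\ p2) -> p2) -> ~p2): Łukasiewicz ¬ gives 1 − 0.98 = 0.02
  Łukasiewicz value = 0.02
Difference: 1 − 0.02 = 0.98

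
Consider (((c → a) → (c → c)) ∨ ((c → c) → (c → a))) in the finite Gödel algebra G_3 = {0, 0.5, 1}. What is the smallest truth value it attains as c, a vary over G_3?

1.00

Every assignment gives 1. For instance at c = 0, a = 0:
  (c → a): 0 ≤ 0, so result = 1
  (c → c): 0 ≤ 0, so result = 1
  ((c → a) → (c → c)): 1 ≤ 1, so result = 1
  (c → c): 0 ≤ 0, so result = 1
  (c → a): 0 ≤ 0, so result = 1
  ((c → c) → (c → a)): 1 ≤ 1, so result = 1
  (((c → a) → (c → c)) ∨ ((c → c) → (c → a))) = max(1, 1) = 1
All 9 assignments give value 1 — the formula is a G_3-tautology.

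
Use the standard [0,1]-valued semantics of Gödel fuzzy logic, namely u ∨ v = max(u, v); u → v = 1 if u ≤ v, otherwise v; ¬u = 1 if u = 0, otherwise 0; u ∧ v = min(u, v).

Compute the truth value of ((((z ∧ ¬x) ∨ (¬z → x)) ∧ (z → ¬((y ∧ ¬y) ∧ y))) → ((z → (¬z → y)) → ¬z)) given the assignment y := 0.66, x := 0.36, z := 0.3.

¬x: Gödel ¬ of 0.36 = 0 (operand ≠ 0)
(z ∧ ¬x) = min(0.3, 0) = 0
¬z: Gödel ¬ of 0.3 = 0 (operand ≠ 0)
(¬z → x): 0 ≤ 0.36, so result = 1
((z ∧ ¬x) ∨ (¬z → x)) = max(0, 1) = 1
¬y: Gödel ¬ of 0.66 = 0 (operand ≠ 0)
(y ∧ ¬y) = min(0.66, 0) = 0
((y ∧ ¬y) ∧ y) = min(0, 0.66) = 0
¬((y ∧ ¬y) ∧ y): Gödel ¬ of 0 = 1 (operand is 0)
(z → ¬((y ∧ ¬y) ∧ y)): 0.3 ≤ 1, so result = 1
(((z ∧ ¬x) ∨ (¬z → x)) ∧ (z → ¬((y ∧ ¬y) ∧ y))) = min(1, 1) = 1
¬z: Gödel ¬ of 0.3 = 0 (operand ≠ 0)
(¬z → y): 0 ≤ 0.66, so result = 1
(z → (¬z → y)): 0.3 ≤ 1, so result = 1
¬z: Gödel ¬ of 0.3 = 0 (operand ≠ 0)
((z → (¬z → y)) → ¬z): 1 > 0, so result = 0
((((z ∧ ¬x) ∨ (¬z → x)) ∧ (z → ¬((y ∧ ¬y) ∧ y))) → ((z → (¬z → y)) → ¬z)): 1 > 0, so result = 0

0.00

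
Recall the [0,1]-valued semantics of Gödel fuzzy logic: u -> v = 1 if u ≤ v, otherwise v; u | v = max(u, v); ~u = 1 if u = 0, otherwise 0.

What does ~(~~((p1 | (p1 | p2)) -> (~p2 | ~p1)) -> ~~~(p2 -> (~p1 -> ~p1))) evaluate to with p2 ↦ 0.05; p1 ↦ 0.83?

(p1 | p2) = max(0.83, 0.05) = 0.83
(p1 | (p1 | p2)) = max(0.83, 0.83) = 0.83
~p2: Gödel ¬ of 0.05 = 0 (operand ≠ 0)
~p1: Gödel ¬ of 0.83 = 0 (operand ≠ 0)
(~p2 | ~p1) = max(0, 0) = 0
((p1 | (p1 | p2)) -> (~p2 | ~p1)): 0.83 > 0, so result = 0
~((p1 | (p1 | p2)) -> (~p2 | ~p1)): Gödel ¬ of 0 = 1 (operand is 0)
~~((p1 | (p1 | p2)) -> (~p2 | ~p1)): Gödel ¬ of 1 = 0 (operand ≠ 0)
~p1: Gödel ¬ of 0.83 = 0 (operand ≠ 0)
~p1: Gödel ¬ of 0.83 = 0 (operand ≠ 0)
(~p1 -> ~p1): 0 ≤ 0, so result = 1
(p2 -> (~p1 -> ~p1)): 0.05 ≤ 1, so result = 1
~(p2 -> (~p1 -> ~p1)): Gödel ¬ of 1 = 0 (operand ≠ 0)
~~(p2 -> (~p1 -> ~p1)): Gödel ¬ of 0 = 1 (operand is 0)
~~~(p2 -> (~p1 -> ~p1)): Gödel ¬ of 1 = 0 (operand ≠ 0)
(~~((p1 | (p1 | p2)) -> (~p2 | ~p1)) -> ~~~(p2 -> (~p1 -> ~p1))): 0 ≤ 0, so result = 1
~(~~((p1 | (p1 | p2)) -> (~p2 | ~p1)) -> ~~~(p2 -> (~p1 -> ~p1))): Gödel ¬ of 1 = 0 (operand ≠ 0)

0.00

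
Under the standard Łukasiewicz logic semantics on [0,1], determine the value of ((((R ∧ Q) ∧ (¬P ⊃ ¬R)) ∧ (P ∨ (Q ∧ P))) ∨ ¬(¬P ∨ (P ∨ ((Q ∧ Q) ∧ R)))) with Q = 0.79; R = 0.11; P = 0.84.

(R ∧ Q) = min(0.11, 0.79) = 0.11
¬P: Łukasiewicz ¬ gives 1 − 0.84 = 0.16
¬R: Łukasiewicz ¬ gives 1 − 0.11 = 0.89
(¬P ⊃ ¬R): min(1, 1 − 0.16 + 0.89) = 1
((R ∧ Q) ∧ (¬P ⊃ ¬R)) = min(0.11, 1) = 0.11
(Q ∧ P) = min(0.79, 0.84) = 0.79
(P ∨ (Q ∧ P)) = max(0.84, 0.79) = 0.84
(((R ∧ Q) ∧ (¬P ⊃ ¬R)) ∧ (P ∨ (Q ∧ P))) = min(0.11, 0.84) = 0.11
¬P: Łukasiewicz ¬ gives 1 − 0.84 = 0.16
(Q ∧ Q) = min(0.79, 0.79) = 0.79
((Q ∧ Q) ∧ R) = min(0.79, 0.11) = 0.11
(P ∨ ((Q ∧ Q) ∧ R)) = max(0.84, 0.11) = 0.84
(¬P ∨ (P ∨ ((Q ∧ Q) ∧ R))) = max(0.16, 0.84) = 0.84
¬(¬P ∨ (P ∨ ((Q ∧ Q) ∧ R))): Łukasiewicz ¬ gives 1 − 0.84 = 0.16
((((R ∧ Q) ∧ (¬P ⊃ ¬R)) ∧ (P ∨ (Q ∧ P))) ∨ ¬(¬P ∨ (P ∨ ((Q ∧ Q) ∧ R)))) = max(0.11, 0.16) = 0.16

0.16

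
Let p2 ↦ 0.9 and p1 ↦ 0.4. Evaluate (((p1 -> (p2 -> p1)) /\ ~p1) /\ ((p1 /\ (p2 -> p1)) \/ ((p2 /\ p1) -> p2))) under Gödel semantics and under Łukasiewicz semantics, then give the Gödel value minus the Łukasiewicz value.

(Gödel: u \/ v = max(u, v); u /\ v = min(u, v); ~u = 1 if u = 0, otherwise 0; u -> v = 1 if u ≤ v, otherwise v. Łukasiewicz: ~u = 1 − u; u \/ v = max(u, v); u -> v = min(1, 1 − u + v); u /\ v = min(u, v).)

Gödel evaluation:
  (p2 -> p1): 0.9 > 0.4, so result = 0.4
  (p1 -> (p2 -> p1)): 0.4 ≤ 0.4, so result = 1
  ~p1: Gödel ¬ of 0.4 = 0 (operand ≠ 0)
  ((p1 -> (p2 -> p1)) /\ ~p1) = min(1, 0) = 0
  (p2 -> p1): 0.9 > 0.4, so result = 0.4
  (p1 /\ (p2 -> p1)) = min(0.4, 0.4) = 0.4
  (p2 /\ p1) = min(0.9, 0.4) = 0.4
  ((p2 /\ p1) -> p2): 0.4 ≤ 0.9, so result = 1
  ((p1 /\ (p2 -> p1)) \/ ((p2 /\ p1) -> p2)) = max(0.4, 1) = 1
  (((p1 -> (p2 -> p1)) /\ ~p1) /\ ((p1 /\ (p2 -> p1)) \/ ((p2 /\ p1) -> p2))) = min(0, 1) = 0
  Gödel value = 0
Łukasiewicz evaluation:
  (p2 -> p1): min(1, 1 − 0.9 + 0.4) = 0.5
  (p1 -> (p2 -> p1)): min(1, 1 − 0.4 + 0.5) = 1
  ~p1: Łukasiewicz ¬ gives 1 − 0.4 = 0.6
  ((p1 -> (p2 -> p1)) /\ ~p1) = min(1, 0.6) = 0.6
  (p2 -> p1): min(1, 1 − 0.9 + 0.4) = 0.5
  (p1 /\ (p2 -> p1)) = min(0.4, 0.5) = 0.4
  (p2 /\ p1) = min(0.9, 0.4) = 0.4
  ((p2 /\ p1) -> p2): min(1, 1 − 0.4 + 0.9) = 1
  ((p1 /\ (p2 -> p1)) \/ ((p2 /\ p1) -> p2)) = max(0.4, 1) = 1
  (((p1 -> (p2 -> p1)) /\ ~p1) /\ ((p1 /\ (p2 -> p1)) \/ ((p2 /\ p1) -> p2))) = min(0.6, 1) = 0.6
  Łukasiewicz value = 0.6
Difference: 0 − 0.6 = -0.60

-0.60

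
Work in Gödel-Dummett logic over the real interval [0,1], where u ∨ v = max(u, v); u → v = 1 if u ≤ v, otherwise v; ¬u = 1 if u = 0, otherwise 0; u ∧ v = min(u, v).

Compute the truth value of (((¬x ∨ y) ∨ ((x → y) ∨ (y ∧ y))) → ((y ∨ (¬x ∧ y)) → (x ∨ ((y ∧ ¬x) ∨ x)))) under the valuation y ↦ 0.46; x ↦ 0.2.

¬x: Gödel ¬ of 0.2 = 0 (operand ≠ 0)
(¬x ∨ y) = max(0, 0.46) = 0.46
(x → y): 0.2 ≤ 0.46, so result = 1
(y ∧ y) = min(0.46, 0.46) = 0.46
((x → y) ∨ (y ∧ y)) = max(1, 0.46) = 1
((¬x ∨ y) ∨ ((x → y) ∨ (y ∧ y))) = max(0.46, 1) = 1
¬x: Gödel ¬ of 0.2 = 0 (operand ≠ 0)
(¬x ∧ y) = min(0, 0.46) = 0
(y ∨ (¬x ∧ y)) = max(0.46, 0) = 0.46
¬x: Gödel ¬ of 0.2 = 0 (operand ≠ 0)
(y ∧ ¬x) = min(0.46, 0) = 0
((y ∧ ¬x) ∨ x) = max(0, 0.2) = 0.2
(x ∨ ((y ∧ ¬x) ∨ x)) = max(0.2, 0.2) = 0.2
((y ∨ (¬x ∧ y)) → (x ∨ ((y ∧ ¬x) ∨ x))): 0.46 > 0.2, so result = 0.2
(((¬x ∨ y) ∨ ((x → y) ∨ (y ∧ y))) → ((y ∨ (¬x ∧ y)) → (x ∨ ((y ∧ ¬x) ∨ x)))): 1 > 0.2, so result = 0.2

0.20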